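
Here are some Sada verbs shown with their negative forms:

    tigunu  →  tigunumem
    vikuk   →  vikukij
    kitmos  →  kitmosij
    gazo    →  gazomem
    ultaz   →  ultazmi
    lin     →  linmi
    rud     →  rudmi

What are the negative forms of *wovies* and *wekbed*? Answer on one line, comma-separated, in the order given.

woviesij, wekbedmi

The suffix is conditioned by the final sound: -ij when the stem ends in a voiceless consonant (*vikuk*, *kitmos*); -mi when the stem ends in a voiced consonant (*ultaz*, *lin*, *rud*); -mem when the stem ends in a vowel (*tigunu*, *gazo*).
Since the final sound of *wovies* is /s/ (a voiceless consonant), it takes -ij, giving *woviesij*.
*wekbed* — final sound /d/ (a voiced consonant) → -mi → *wekbedmi*.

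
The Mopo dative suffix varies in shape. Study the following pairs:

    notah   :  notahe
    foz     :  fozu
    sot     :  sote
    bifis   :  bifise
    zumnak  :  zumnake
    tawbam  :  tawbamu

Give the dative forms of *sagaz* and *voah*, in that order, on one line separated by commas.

sagazu, voahe

Looking at the final consonant of each stem: -e when the stem ends in a voiceless consonant (*notah*, *sot*, *bifis*, *zumnak*); -u when the stem ends in a voiced consonant (*foz*, *tawbam*).
*sagaz* — final consonant /z/ (voiced) → -u → *sagazu*.
Since the final consonant of *voah* is /h/ (voiceless), it takes -e, giving *voahe*.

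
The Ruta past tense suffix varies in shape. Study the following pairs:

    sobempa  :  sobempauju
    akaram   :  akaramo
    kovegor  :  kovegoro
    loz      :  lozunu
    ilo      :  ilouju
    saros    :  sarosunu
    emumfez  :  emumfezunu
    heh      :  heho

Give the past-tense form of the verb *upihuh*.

The alternation tracks the final sound of the stem — -unu when the stem ends in a sibilant (*loz*, *saros*, *emumfez*); -o when the stem ends in a non-sibilant consonant (*akaram*, *kovegor*, *heh*); -uju when the stem ends in a vowel (*sobempa*, *ilo*).
*upihuh* — final sound /h/ (a non-sibilant consonant) → -o → *upihuho*.

upihuho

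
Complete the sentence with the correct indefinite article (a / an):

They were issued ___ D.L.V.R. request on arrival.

The indefinite article is chosen by the initial *sound* of the following word, not its spelling.
The initialism *D.L.V.R.* is read letter by letter; the first letter, D, is pronounced /diː/, which begins with a consonant sound.
So the article is *a*: They were issued a D.L.V.R. request on arrival.

a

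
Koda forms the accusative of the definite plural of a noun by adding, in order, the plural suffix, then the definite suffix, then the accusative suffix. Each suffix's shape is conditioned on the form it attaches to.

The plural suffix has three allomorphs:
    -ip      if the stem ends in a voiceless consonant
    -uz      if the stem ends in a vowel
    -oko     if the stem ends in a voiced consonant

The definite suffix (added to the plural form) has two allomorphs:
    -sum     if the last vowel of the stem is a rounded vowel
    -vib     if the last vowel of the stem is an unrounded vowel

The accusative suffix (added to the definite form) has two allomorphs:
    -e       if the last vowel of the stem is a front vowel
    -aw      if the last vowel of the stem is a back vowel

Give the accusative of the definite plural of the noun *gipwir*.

The final sound of *gipwir* is /r/, which is a voiced consonant, so the plural suffix is -oko, giving *gipwiroko*.
Since the last vowel of the plural form *gipwiroko* is /o/ (a rounded vowel), it takes -sum, giving *gipwirokosum*.
The definite form *gipwirokosum* — last vowel /u/ (a back vowel) → -aw → *gipwirokosumaw*.

gipwirokosumaw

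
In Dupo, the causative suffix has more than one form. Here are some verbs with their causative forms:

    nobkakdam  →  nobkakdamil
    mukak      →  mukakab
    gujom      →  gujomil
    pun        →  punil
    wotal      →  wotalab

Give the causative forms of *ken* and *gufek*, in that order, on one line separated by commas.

Looking at the final consonant of each stem: -il when the stem ends in a nasal (*nobkakdam*, *gujom*, *pun*); -ab when the stem ends in a non-nasal consonant (*mukak*, *wotal*).
Since the final consonant of *ken* is /n/ (a nasal), it takes -il, giving *kenil*.
*gufek*: final consonant = /k/, non-nasal → -ab → *gufekab*.

kenil, gufekab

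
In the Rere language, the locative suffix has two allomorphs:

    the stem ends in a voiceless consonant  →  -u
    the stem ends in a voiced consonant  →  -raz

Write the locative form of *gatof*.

gatofu

The final consonant of *gatof* is /f/, which is voiceless, so the suffix is -u, giving *gatofu*.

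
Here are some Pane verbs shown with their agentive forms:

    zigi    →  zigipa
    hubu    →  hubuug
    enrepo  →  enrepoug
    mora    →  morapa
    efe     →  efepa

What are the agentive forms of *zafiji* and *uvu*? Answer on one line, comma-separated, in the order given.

The pattern is rounding harmony: -ug when the last vowel of the stem is a rounded vowel (*hubu*, *enrepo*); -pa when the last vowel of the stem is an unrounded vowel (*zigi*, *mora*, *efe*).
The last vowel of *zafiji* is /i/, which is an unrounded vowel, so the suffix is -pa, giving *zafijipa*.
The last vowel of *uvu* is /u/, which is a rounded vowel, so the suffix is -ug, giving *uvuug*.

zafijipa, uvuug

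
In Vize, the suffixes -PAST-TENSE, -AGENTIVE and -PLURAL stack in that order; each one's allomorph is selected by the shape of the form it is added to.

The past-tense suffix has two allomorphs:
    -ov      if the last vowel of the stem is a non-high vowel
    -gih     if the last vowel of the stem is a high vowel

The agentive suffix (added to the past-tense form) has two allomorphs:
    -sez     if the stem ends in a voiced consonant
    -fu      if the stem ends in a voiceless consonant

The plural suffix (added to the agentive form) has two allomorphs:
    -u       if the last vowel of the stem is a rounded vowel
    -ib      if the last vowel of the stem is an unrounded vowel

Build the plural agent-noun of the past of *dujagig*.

*dujagig*: last vowel = /i/, a high vowel → -gih → *dujagiggih*.
The past-tense form *dujagiggih* — final consonant /h/ (voiceless) → -fu → *dujagiggihfu*.
The last vowel of the agentive form *dujagiggihfu* is /u/, which is a rounded vowel, so the plural suffix is -u, giving *dujagiggihfuu*.

dujagiggihfuu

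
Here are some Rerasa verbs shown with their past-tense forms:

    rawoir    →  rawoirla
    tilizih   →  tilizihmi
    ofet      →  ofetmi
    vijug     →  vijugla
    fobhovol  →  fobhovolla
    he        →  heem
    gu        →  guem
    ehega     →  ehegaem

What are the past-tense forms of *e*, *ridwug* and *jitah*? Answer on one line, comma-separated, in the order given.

Looking at the final sound of each stem: -mi when the stem ends in a voiceless consonant (*tilizih*, *ofet*); -la when the stem ends in a voiced consonant (*rawoir*, *vijug*, *fobhovol*); -em when the stem ends in a vowel (*he*, *gu*, *ehega*).
*e* — final sound /e/ (a vowel) → -em → *eem*.
The final sound of *ridwug* is /g/, which is a voiced consonant, so the suffix is -la, giving *ridwugla*.
Since the final sound of *jitah* is /h/ (a voiceless consonant), it takes -mi, giving *jitahmi*.

eem, ridwugla, jitahmi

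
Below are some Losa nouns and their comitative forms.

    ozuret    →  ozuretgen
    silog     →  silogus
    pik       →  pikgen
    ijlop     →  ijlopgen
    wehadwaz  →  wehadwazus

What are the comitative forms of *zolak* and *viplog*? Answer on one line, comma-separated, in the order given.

zolakgen, viplogus

The pattern is voicing of the final consonant: -gen when the stem ends in a voiceless consonant (*ozuret*, *pik*, *ijlop*); -us when the stem ends in a voiced consonant (*silog*, *wehadwaz*).
Since the final consonant of *zolak* is /k/ (voiceless), it takes -gen, giving *zolakgen*.
Since the final consonant of *viplog* is /g/ (voiced), it takes -us, giving *viplogus*.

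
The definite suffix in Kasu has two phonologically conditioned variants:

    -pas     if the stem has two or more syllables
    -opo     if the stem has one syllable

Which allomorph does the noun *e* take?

*e* (one syllable) → -opo.

-opo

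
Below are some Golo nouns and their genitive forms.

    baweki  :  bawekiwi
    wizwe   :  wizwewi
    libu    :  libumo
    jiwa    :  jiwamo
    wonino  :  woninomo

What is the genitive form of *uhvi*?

uhviwi

The pattern is front/back vowel harmony: -wi when the last vowel of the stem is a front vowel (*baweki*, *wizwe*); -mo when the last vowel of the stem is a back vowel (*libu*, *jiwa*, *wonino*).
*uhvi*: last vowel = /i/, a front vowel → -wi → *uhviwi*.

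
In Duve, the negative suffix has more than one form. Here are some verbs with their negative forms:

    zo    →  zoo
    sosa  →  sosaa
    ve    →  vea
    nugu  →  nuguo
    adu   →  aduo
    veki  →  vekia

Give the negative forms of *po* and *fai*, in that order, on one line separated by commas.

Looking at the last vowel of each stem: -o when the last vowel of the stem is a rounded vowel (*zo*, *nugu*, *adu*); -a when the last vowel of the stem is an unrounded vowel (*sosa*, *ve*, *veki*).
*po* — last vowel /o/ (a rounded vowel) → -o → *poo*.
*fai* — last vowel /i/ (an unrounded vowel) → -a → *faia*.

poo, faia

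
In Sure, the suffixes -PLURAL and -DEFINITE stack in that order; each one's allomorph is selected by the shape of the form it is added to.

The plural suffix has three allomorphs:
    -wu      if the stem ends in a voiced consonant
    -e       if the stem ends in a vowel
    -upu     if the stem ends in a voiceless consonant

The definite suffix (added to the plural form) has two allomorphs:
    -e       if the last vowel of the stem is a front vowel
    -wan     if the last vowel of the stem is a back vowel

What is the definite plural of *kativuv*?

Since the final sound of *kativuv* is /v/ (a voiced consonant), it takes -wu, giving *kativuvwu*.
The plural form *kativuvwu*: last vowel = /u/, a back vowel → -wan → *kativuvwuwan*.

kativuvwuwan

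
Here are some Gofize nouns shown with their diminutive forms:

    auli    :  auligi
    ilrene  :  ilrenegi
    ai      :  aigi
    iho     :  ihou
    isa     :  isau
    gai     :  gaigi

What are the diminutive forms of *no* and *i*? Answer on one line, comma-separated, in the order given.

nou, igi

The suffix is conditioned by the last vowel: -gi when the last vowel of the stem is a front vowel (*auli*, *ilrene*, *ai*, *gai*); -u when the last vowel of the stem is a back vowel (*iho*, *isa*).
Since the last vowel of *no* is /o/ (a back vowel), it takes -u, giving *nou*.
The last vowel of *i* is /i/, which is a front vowel, so the suffix is -gi, giving *igi*.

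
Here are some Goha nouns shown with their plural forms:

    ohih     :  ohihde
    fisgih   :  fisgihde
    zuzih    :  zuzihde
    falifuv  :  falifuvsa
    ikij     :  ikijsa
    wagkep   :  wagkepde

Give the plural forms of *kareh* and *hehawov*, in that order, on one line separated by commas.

The pattern is voicing of the final consonant: -de when the stem ends in a voiceless consonant (*ohih*, *fisgih*, *zuzih*, *wagkep*); -sa when the stem ends in a voiced consonant (*falifuv*, *ikij*).
*kareh* — final consonant /h/ (voiceless) → -de → *karehde*.
Since the final consonant of *hehawov* is /v/ (voiced), it takes -sa, giving *hehawovsa*.

karehde, hehawovsa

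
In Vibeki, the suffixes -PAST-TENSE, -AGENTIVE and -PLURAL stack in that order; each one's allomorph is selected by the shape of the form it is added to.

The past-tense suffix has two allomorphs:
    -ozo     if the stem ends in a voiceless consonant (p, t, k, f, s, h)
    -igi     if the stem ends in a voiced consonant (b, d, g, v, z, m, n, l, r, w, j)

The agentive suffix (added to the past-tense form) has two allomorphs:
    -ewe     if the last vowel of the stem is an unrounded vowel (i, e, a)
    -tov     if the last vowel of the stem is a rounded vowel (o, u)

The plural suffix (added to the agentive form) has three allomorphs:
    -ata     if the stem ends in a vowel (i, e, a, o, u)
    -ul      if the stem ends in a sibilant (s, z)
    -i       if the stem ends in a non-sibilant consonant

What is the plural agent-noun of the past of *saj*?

sajigieweata

Since the final consonant of *saj* is /j/ (voiced), it takes -igi, giving *sajigi*.
The past-tense form *sajigi* — last vowel /i/ (an unrounded vowel) → -ewe → *sajigiewe*.
The agentive form *sajigiewe* — final sound /e/ (a vowel) → -ata → *sajigieweata*.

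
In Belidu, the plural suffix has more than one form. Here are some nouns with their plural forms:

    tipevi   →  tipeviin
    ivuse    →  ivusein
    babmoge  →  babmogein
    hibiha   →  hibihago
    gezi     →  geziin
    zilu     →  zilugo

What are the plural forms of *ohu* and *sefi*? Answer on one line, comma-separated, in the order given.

ohugo, sefiin

The alternation tracks the last vowel of the stem — -in when the last vowel of the stem is a front vowel (*tipevi*, *ivuse*, *babmoge*, *gezi*); -go when the last vowel of the stem is a back vowel (*hibiha*, *zilu*).
The last vowel of *ohu* is /u/, which is a back vowel, so the suffix is -go, giving *ohugo*.
The last vowel of *sefi* is /i/, which is a front vowel, so the suffix is -in, giving *sefiin*.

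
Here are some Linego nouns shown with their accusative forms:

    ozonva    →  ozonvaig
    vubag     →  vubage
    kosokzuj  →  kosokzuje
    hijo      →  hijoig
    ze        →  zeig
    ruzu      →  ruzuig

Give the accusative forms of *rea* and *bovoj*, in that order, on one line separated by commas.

The alternation tracks the final sound of the stem — -e when the stem ends in a consonant (*vubag*, *kosokzuj*); -ig when the stem ends in a vowel (*ozonva*, *hijo*, *ze*, *ruzu*).
Since the final sound of *rea* is /a/ (a vowel), it takes -ig, giving *reaig*.
Since the final sound of *bovoj* is /j/ (a consonant), it takes -e, giving *bovoje*.

reaig, bovoje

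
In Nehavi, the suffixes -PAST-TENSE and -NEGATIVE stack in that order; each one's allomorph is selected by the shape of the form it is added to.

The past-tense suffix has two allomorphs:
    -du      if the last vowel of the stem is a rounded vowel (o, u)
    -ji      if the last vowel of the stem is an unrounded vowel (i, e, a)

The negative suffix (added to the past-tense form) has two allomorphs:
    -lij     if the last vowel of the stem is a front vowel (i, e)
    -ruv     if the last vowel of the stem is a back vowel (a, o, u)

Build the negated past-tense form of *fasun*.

*fasun*: last vowel = /u/, a rounded vowel → -du → *fasundu*.
The past-tense form *fasundu* — last vowel /u/ (a back vowel) → -ruv → *fasunduruv*.

fasunduruv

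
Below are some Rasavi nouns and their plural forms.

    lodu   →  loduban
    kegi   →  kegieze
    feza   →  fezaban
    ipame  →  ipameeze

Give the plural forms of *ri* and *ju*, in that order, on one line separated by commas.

The pattern is front/back vowel harmony: -eze when the last vowel of the stem is a front vowel (*kegi*, *ipame*); -ban when the last vowel of the stem is a back vowel (*lodu*, *feza*).
*ri*: last vowel = /i/, a front vowel → -eze → *rieze*.
The last vowel of *ju* is /u/, which is a back vowel, so the suffix is -ban, giving *juban*.

rieze, juban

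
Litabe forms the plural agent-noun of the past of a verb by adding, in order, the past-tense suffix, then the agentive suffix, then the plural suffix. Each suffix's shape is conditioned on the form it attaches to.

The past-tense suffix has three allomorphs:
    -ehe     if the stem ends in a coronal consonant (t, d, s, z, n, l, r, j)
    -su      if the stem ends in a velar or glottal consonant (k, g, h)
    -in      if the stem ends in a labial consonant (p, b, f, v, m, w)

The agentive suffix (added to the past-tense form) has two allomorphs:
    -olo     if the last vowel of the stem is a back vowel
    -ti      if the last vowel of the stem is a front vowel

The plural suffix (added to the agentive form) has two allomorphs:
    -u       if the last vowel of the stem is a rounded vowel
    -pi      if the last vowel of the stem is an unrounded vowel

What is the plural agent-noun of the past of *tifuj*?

tifujehetipi

*tifuj* — final consonant /j/ (coronal) → -ehe → *tifujehe*.
The last vowel of the past-tense form *tifujehe* is /e/, which is a front vowel, so the agentive suffix is -ti, giving *tifujeheti*.
The agentive form *tifujeheti*: last vowel = /i/, an unrounded vowel → -pi → *tifujehetipi*.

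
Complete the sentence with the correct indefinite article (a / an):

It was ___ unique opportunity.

The indefinite article is chosen by the initial *sound* of the following word, not its spelling.
*unique* begins with the sound /juː/ (u pronounced /juː/) — a consonant sound.
So the article is *a*: It was a unique opportunity.

a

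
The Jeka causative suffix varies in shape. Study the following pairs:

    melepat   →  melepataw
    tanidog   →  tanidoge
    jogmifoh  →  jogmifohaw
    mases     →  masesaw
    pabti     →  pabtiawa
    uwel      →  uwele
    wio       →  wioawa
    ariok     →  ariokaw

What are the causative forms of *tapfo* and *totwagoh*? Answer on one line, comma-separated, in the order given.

The suffix is conditioned by the final sound: -aw when the stem ends in a voiceless consonant (*melepat*, *jogmifoh*, *mases*, *ariok*); -e when the stem ends in a voiced consonant (*tanidog*, *uwel*); -awa when the stem ends in a vowel (*pabti*, *wio*).
The final sound of *tapfo* is /o/, which is a vowel, so the suffix is -awa, giving *tapfoawa*.
The final sound of *totwagoh* is /h/, which is a voiceless consonant, so the suffix is -aw, giving *totwagohaw*.

tapfoawa, totwagohaw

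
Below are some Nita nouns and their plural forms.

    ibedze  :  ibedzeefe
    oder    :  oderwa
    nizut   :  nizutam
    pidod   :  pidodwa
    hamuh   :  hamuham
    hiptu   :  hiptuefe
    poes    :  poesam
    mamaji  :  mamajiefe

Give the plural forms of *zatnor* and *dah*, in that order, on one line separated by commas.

The pattern is voicing of the final sound: -am when the stem ends in a voiceless consonant (*nizut*, *hamuh*, *poes*); -wa when the stem ends in a voiced consonant (*oder*, *pidod*); -efe when the stem ends in a vowel (*ibedze*, *hiptu*, *mamaji*).
*zatnor* — final sound /r/ (a voiced consonant) → -wa → *zatnorwa*.
The final sound of *dah* is /h/, which is a voiceless consonant, so the suffix is -am, giving *daham*.

zatnorwa, daham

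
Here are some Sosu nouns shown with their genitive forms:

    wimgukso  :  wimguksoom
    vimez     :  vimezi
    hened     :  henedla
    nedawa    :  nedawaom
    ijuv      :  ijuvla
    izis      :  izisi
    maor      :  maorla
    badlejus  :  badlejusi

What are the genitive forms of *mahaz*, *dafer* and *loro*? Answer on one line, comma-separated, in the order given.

mahazi, daferla, loroom

The alternation tracks the final sound of the stem — -i when the stem ends in a sibilant (*vimez*, *izis*, *badlejus*); -la when the stem ends in a non-sibilant consonant (*hened*, *ijuv*, *maor*); -om when the stem ends in a vowel (*wimgukso*, *nedawa*).
Since the final sound of *mahaz* is /z/ (a sibilant), it takes -i, giving *mahazi*.
*dafer*: final sound = /r/, a non-sibilant consonant → -la → *daferla*.
*loro*: final sound = /o/, a vowel → -om → *loroom*.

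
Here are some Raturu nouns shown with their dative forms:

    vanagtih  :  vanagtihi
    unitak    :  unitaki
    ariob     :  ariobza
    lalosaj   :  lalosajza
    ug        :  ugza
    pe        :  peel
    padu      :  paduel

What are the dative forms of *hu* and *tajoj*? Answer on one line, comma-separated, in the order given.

huel, tajojza

Looking at the final sound of each stem: -i when the stem ends in a voiceless consonant (*vanagtih*, *unitak*); -za when the stem ends in a voiced consonant (*ariob*, *lalosaj*, *ug*); -el when the stem ends in a vowel (*pe*, *padu*).
The final sound of *hu* is /u/, which is a vowel, so the suffix is -el, giving *huel*.
*tajoj*: final sound = /j/, a voiced consonant → -za → *tajojza*.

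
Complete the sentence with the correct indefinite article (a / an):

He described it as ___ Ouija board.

The indefinite article is chosen by the initial *sound* of the following word, not its spelling.
*Ouija* begins with the sound /wiː/ (pronounced /ˈwiːdʒə/) — a consonant sound.
So the article is *a*: He described it as a Ouija board.

a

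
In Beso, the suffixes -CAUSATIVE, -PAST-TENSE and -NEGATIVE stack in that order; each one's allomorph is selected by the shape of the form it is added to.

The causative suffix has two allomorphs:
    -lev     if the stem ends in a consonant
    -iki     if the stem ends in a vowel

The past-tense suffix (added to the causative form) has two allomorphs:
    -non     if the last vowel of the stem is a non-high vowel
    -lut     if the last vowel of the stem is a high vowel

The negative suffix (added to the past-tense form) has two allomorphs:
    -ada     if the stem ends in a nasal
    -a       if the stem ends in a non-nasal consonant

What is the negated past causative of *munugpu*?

munugpuikiluta

Since the final sound of *munugpu* is /u/ (a vowel), it takes -iki, giving *munugpuiki*.
The causative form *munugpuiki* — last vowel /i/ (a high vowel) → -lut → *munugpuikilut*.
The past-tense form *munugpuikilut* — final consonant /t/ (non-nasal) → -a → *munugpuikiluta*.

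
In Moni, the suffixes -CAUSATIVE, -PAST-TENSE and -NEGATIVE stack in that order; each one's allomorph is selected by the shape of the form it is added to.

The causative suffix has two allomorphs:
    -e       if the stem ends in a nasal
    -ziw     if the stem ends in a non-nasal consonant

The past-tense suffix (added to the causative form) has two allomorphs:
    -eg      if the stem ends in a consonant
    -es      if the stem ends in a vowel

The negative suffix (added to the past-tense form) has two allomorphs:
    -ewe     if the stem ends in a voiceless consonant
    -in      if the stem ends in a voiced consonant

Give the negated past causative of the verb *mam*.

The final consonant of *mam* is /m/, which is a nasal, so the causative suffix is -e, giving *mame*.
Since the final sound of the causative form *mame* is /e/ (a vowel), it takes -es, giving *mamees*.
The final consonant of the past-tense form *mamees* is /s/, which is voiceless, so the negative suffix is -ewe, giving *mameesewe*.

mameesewe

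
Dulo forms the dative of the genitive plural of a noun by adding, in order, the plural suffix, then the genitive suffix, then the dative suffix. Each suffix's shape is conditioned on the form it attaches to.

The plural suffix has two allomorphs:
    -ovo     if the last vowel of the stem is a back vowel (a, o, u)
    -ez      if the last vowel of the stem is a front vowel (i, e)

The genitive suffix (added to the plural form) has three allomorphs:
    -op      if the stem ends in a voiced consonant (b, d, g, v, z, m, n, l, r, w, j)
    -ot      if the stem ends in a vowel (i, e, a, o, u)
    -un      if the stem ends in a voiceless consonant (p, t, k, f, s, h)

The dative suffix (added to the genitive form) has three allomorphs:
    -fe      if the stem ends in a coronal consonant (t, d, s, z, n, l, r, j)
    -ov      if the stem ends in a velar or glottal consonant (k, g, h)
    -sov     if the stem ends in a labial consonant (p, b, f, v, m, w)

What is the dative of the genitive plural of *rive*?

The last vowel of *rive* is /e/, which is a front vowel, so the plural suffix is -ez, giving *riveez*.
The plural form *riveez*: final sound = /z/, a voiced consonant → -op → *riveezop*.
Since the final consonant of the genitive form *riveezop* is /p/ (labial), it takes -sov, giving *riveezopsov*.

riveezopsov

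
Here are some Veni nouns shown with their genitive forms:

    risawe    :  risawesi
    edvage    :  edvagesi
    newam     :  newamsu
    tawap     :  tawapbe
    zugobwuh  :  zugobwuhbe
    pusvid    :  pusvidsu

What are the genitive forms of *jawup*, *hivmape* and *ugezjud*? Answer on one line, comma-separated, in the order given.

jawupbe, hivmapesi, ugezjudsu

The alternation tracks the final sound of the stem — -be when the stem ends in a voiceless consonant (*tawap*, *zugobwuh*); -su when the stem ends in a voiced consonant (*newam*, *pusvid*); -si when the stem ends in a vowel (*risawe*, *edvage*).
Since the final sound of *jawup* is /p/ (a voiceless consonant), it takes -be, giving *jawupbe*.
*hivmape*: final sound = /e/, a vowel → -si → *hivmapesi*.
Since the final sound of *ugezjud* is /d/ (a voiced consonant), it takes -su, giving *ugezjudsu*.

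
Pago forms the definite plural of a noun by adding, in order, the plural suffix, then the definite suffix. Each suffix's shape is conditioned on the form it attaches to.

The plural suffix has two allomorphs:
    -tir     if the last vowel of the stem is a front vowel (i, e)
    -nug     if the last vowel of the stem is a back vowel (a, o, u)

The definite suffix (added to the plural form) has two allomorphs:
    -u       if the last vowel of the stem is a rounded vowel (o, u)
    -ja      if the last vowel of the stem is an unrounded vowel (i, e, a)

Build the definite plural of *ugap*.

ugapnugu

The last vowel of *ugap* is /a/, which is a back vowel, so the plural suffix is -nug, giving *ugapnug*.
The plural form *ugapnug* — last vowel /u/ (a rounded vowel) → -u → *ugapnugu*.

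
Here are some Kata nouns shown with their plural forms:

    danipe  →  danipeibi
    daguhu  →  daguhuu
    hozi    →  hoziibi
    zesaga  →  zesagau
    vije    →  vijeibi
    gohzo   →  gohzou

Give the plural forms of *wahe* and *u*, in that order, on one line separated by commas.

The alternation tracks the last vowel of the stem — -ibi when the last vowel of the stem is a front vowel (*danipe*, *hozi*, *vije*); -u when the last vowel of the stem is a back vowel (*daguhu*, *zesaga*, *gohzo*).
Since the last vowel of *wahe* is /e/ (a front vowel), it takes -ibi, giving *waheibi*.
Since the last vowel of *u* is /u/ (a back vowel), it takes -u, giving *uu*.

waheibi, uu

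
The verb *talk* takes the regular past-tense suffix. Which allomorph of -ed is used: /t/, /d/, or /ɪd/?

/t/

The stem *talk* ends in a voiceless consonant other than /t/.
The -ed suffix is realized as /ɪd/ after /t, d/; as /t/ after other voiceless consonants; and as /d/ after other voiced sounds.
So -ed on *talk* is pronounced /t/.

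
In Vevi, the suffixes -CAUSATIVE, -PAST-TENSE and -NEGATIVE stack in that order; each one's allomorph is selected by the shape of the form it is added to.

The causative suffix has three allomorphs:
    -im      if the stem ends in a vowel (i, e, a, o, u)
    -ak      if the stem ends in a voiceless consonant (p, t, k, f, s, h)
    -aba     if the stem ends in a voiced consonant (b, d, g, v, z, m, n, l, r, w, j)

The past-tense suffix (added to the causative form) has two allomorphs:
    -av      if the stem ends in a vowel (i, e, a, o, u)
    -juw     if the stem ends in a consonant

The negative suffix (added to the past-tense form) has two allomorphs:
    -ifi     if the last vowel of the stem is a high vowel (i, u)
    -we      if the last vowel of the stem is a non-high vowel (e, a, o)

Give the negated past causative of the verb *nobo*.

*nobo* — final sound /o/ (a vowel) → -im → *noboim*.
The causative form *noboim*: final sound = /m/, a consonant → -juw → *noboimjuw*.
Since the last vowel of the past-tense form *noboimjuw* is /u/ (a high vowel), it takes -ifi, giving *noboimjuwifi*.

noboimjuwifi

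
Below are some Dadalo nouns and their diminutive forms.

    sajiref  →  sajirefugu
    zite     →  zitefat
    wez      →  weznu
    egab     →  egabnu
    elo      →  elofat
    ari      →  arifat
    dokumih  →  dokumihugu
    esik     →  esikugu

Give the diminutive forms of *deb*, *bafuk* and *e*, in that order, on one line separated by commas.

Looking at the final sound of each stem: -ugu when the stem ends in a voiceless consonant (*sajiref*, *dokumih*, *esik*); -nu when the stem ends in a voiced consonant (*wez*, *egab*); -fat when the stem ends in a vowel (*zite*, *elo*, *ari*).
*deb* — final sound /b/ (a voiced consonant) → -nu → *debnu*.
*bafuk*: final sound = /k/, a voiceless consonant → -ugu → *bafukugu*.
*e* — final sound /e/ (a vowel) → -fat → *efat*.

debnu, bafukugu, efat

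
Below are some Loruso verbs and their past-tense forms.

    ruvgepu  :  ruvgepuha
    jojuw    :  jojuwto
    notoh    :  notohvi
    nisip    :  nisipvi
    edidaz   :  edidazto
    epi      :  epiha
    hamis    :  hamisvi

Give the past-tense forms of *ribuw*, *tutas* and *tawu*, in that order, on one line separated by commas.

The alternation tracks the final sound of the stem — -vi when the stem ends in a voiceless consonant (*notoh*, *nisip*, *hamis*); -to when the stem ends in a voiced consonant (*jojuw*, *edidaz*); -ha when the stem ends in a vowel (*ruvgepu*, *epi*).
Since the final sound of *ribuw* is /w/ (a voiced consonant), it takes -to, giving *ribuwto*.
*tutas*: final sound = /s/, a voiceless consonant → -vi → *tutasvi*.
*tawu* — final sound /u/ (a vowel) → -ha → *tawuha*.

ribuwto, tutasvi, tawuha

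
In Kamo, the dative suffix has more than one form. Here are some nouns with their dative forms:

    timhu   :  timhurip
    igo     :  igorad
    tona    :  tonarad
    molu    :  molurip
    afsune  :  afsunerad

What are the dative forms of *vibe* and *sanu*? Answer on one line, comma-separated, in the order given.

viberad, sanurip

The suffix is conditioned by the last vowel: -rip when the last vowel of the stem is a high vowel (*timhu*, *molu*); -rad when the last vowel of the stem is a non-high vowel (*igo*, *tona*, *afsune*).
*vibe*: last vowel = /e/, a non-high vowel → -rad → *viberad*.
*sanu* — last vowel /u/ (a high vowel) → -rip → *sanurip*.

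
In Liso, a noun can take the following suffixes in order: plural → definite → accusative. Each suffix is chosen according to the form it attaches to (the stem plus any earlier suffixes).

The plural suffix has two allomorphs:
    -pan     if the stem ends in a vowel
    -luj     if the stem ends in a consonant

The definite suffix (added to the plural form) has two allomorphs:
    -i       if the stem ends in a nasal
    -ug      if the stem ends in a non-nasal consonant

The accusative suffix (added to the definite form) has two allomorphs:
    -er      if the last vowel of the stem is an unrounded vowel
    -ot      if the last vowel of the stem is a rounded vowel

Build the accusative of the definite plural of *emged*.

*emged*: final sound = /d/, a consonant → -luj → *emgedluj*.
The plural form *emgedluj*: final consonant = /j/, non-nasal → -ug → *emgedlujug*.
The last vowel of the definite form *emgedlujug* is /u/, which is a rounded vowel, so the accusative suffix is -ot, giving *emgedlujugot*.

emgedlujugot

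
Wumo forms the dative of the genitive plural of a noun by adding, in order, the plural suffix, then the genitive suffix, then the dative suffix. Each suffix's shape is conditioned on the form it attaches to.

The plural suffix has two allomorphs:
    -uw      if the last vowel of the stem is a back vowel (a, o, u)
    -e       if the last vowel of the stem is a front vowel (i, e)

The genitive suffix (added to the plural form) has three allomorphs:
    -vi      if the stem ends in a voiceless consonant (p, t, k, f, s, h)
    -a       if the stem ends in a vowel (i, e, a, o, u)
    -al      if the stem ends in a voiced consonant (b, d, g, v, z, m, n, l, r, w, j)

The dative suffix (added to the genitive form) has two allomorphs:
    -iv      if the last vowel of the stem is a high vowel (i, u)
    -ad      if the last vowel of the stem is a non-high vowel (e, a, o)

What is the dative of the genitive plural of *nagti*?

nagtieaad

*nagti* — last vowel /i/ (a front vowel) → -e → *nagtie*.
The final sound of the plural form *nagtie* is /e/, which is a vowel, so the genitive suffix is -a, giving *nagtiea*.
The genitive form *nagtiea*: last vowel = /a/, a non-high vowel → -ad → *nagtieaad*.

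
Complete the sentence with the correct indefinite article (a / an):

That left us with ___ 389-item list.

a

The indefinite article is chosen by the initial *sound* of the following word, not its spelling.
The number *389* is spoken "three hundred …", beginning with /θriː/ — a consonant sound.
So the article is *a*: That left us with a 389-item list.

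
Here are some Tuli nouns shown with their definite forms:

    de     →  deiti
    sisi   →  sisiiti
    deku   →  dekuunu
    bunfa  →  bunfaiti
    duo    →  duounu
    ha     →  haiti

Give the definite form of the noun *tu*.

tuunu

The pattern is rounding harmony: -unu when the last vowel of the stem is a rounded vowel (*deku*, *duo*); -iti when the last vowel of the stem is an unrounded vowel (*de*, *sisi*, *bunfa*, *ha*).
*tu*: last vowel = /u/, a rounded vowel → -unu → *tuunu*.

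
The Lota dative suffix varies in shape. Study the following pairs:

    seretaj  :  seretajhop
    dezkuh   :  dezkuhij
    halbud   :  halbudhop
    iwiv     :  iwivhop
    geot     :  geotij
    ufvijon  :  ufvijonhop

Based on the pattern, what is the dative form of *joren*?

jorenhop

Looking at the final consonant of each stem: -ij when the stem ends in a voiceless consonant (*dezkuh*, *geot*); -hop when the stem ends in a voiced consonant (*seretaj*, *halbud*, *iwiv*, *ufvijon*).
The final consonant of *joren* is /n/, which is voiced, so the suffix is -hop, giving *jorenhop*.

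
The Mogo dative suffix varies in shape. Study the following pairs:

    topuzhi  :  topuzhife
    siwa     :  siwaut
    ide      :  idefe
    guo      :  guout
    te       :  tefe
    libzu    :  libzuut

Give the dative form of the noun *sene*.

senefe

Looking at the last vowel of each stem: -fe when the last vowel of the stem is a front vowel (*topuzhi*, *ide*, *te*); -ut when the last vowel of the stem is a back vowel (*siwa*, *guo*, *libzu*).
The last vowel of *sene* is /e/, which is a front vowel, so the suffix is -fe, giving *senefe*.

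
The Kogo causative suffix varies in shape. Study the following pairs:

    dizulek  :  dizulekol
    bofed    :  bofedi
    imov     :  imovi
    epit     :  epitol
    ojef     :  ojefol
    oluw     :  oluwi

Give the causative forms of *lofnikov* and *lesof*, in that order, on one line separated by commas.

The suffix is conditioned by the final consonant: -ol when the stem ends in a voiceless consonant (*dizulek*, *epit*, *ojef*); -i when the stem ends in a voiced consonant (*bofed*, *imov*, *oluw*).
*lofnikov* — final consonant /v/ (voiced) → -i → *lofnikovi*.
*lesof* — final consonant /f/ (voiceless) → -ol → *lesofol*.

lofnikovi, lesofol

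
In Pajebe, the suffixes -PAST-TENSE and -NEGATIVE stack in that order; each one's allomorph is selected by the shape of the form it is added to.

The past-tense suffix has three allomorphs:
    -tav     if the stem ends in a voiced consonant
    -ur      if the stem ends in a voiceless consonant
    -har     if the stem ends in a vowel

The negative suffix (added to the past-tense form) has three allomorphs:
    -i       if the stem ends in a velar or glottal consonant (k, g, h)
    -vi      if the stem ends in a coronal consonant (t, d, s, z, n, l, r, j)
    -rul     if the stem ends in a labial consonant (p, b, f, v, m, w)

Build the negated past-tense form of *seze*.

Since the final sound of *seze* is /e/ (a vowel), it takes -har, giving *sezehar*.
Since the final consonant of the past-tense form *sezehar* is /r/ (coronal), it takes -vi, giving *sezeharvi*.

sezeharvi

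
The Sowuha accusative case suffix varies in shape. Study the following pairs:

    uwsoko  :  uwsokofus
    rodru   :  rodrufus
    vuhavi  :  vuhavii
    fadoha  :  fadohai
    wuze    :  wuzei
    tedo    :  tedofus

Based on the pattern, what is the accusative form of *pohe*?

pohei

Looking at the last vowel of each stem: -fus when the last vowel of the stem is a rounded vowel (*uwsoko*, *rodru*, *tedo*); -i when the last vowel of the stem is an unrounded vowel (*vuhavi*, *fadoha*, *wuze*).
*pohe* — last vowel /e/ (an unrounded vowel) → -i → *pohei*.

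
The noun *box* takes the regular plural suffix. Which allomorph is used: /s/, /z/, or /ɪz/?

/ɪz/

The stem *box* ends in a sibilant (/s, z, ʃ, ʒ, tʃ, dʒ/).
The plural suffix surfaces as /ɪz/ after sibilants, /s/ after other voiceless consonants, and /z/ after other voiced sounds.
So the plural -s on *box* is pronounced /ɪz/.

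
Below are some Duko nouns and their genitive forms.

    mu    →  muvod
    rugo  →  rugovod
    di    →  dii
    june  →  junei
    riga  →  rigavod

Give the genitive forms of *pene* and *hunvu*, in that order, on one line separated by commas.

The alternation tracks the last vowel of the stem — -i when the last vowel of the stem is a front vowel (*di*, *june*); -vod when the last vowel of the stem is a back vowel (*mu*, *rugo*, *riga*).
The last vowel of *pene* is /e/, which is a front vowel, so the suffix is -i, giving *penei*.
*hunvu* — last vowel /u/ (a back vowel) → -vod → *hunvuvod*.

penei, hunvuvod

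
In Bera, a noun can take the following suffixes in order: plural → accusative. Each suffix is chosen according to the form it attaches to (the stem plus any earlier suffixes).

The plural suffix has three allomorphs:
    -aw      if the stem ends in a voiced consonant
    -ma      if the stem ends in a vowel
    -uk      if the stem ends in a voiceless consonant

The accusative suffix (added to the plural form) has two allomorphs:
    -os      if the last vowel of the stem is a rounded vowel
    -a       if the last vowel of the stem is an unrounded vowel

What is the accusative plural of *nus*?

The final sound of *nus* is /s/, which is a voiceless consonant, so the plural suffix is -uk, giving *nusuk*.
The plural form *nusuk*: last vowel = /u/, a rounded vowel → -os → *nusukos*.

nusukos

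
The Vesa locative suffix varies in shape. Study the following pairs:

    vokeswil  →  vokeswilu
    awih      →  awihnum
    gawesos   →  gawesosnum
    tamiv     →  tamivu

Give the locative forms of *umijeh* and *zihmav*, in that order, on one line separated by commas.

umijehnum, zihmavu

The suffix is conditioned by the final consonant: -num when the stem ends in a voiceless consonant (*awih*, *gawesos*); -u when the stem ends in a voiced consonant (*vokeswil*, *tamiv*).
The final consonant of *umijeh* is /h/, which is voiceless, so the suffix is -num, giving *umijehnum*.
Since the final consonant of *zihmav* is /v/ (voiced), it takes -u, giving *zihmavu*.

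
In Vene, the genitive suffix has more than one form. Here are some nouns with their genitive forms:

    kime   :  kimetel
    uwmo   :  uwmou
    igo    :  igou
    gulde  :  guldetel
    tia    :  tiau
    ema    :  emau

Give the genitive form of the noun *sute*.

The pattern is front/back vowel harmony: -tel when the last vowel of the stem is a front vowel (*kime*, *gulde*); -u when the last vowel of the stem is a back vowel (*uwmo*, *igo*, *tia*, *ema*).
Since the last vowel of *sute* is /e/ (a front vowel), it takes -tel, giving *sutetel*.

sutetel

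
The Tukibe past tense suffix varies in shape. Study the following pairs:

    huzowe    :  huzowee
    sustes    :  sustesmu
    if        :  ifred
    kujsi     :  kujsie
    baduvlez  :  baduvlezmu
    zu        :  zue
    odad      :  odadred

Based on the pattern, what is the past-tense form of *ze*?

Looking at the final sound of each stem: -mu when the stem ends in a sibilant (*sustes*, *baduvlez*); -red when the stem ends in a non-sibilant consonant (*if*, *odad*); -e when the stem ends in a vowel (*huzowe*, *kujsi*, *zu*).
Since the final sound of *ze* is /e/ (a vowel), it takes -e, giving *zee*.

zee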